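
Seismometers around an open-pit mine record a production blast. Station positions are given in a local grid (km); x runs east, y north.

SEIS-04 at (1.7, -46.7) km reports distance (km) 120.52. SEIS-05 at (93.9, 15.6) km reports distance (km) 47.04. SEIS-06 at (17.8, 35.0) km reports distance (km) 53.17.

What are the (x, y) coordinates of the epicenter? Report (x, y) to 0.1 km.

67.3 km east, 54.4 km north

Circle about each station: (x − 1.7)² + (y + 46.7)² = 120.52²; (x − 93.9)² + (y − 15.6)² = 47.04²; (x − 17.8)² + (y − 35.0)² = 53.17².
Subtracting the SEIS-04 equation from the SEIS-05 and SEIS-06 equations removes the quadratic terms:
184.4 x + 124.6 y = 19189.10
32.2 x + 163.4 y = 11056.08
Solving the 2×2 system: x ≈ 67.3, y ≈ 54.4 km.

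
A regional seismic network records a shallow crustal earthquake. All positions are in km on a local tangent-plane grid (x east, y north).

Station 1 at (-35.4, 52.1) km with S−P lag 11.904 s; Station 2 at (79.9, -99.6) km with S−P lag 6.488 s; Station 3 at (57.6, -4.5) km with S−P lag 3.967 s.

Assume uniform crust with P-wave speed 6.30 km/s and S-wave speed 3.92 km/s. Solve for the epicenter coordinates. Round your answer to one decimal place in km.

43.3 km east, -43.1 km north

Distance from S−P lag: d = Δt · v_P v_S / (v_P − v_S) = Δt · (6.30·3.92)/(6.30−3.92) ≈ 10.3765·Δt.
So d_Station 1 = 123.52, d_Station 2 = 67.32, d_Station 3 = 41.16 km.
Circle about each station: (x + 35.4)² + (y − 52.1)² = 123.52²; (x − 79.9)² + (y + 99.6)² = 67.32²; (x − 57.6)² + (y + 4.5)² = 41.16².
Subtracting the Station 1 equation from the Station 2 and Station 3 equations removes the quadratic terms:
230.6 x − 303.4 y = 23061.81
186.0 x − 113.2 y = 12933.48
Solving the 2×2 system: x ≈ 43.3, y ≈ -43.1 km.
Check against Station 1 (with the unrounded x, y): √((x + 35.4)²+(y − 52.1)²) = 123.52 ≈ 123.52 km. ✓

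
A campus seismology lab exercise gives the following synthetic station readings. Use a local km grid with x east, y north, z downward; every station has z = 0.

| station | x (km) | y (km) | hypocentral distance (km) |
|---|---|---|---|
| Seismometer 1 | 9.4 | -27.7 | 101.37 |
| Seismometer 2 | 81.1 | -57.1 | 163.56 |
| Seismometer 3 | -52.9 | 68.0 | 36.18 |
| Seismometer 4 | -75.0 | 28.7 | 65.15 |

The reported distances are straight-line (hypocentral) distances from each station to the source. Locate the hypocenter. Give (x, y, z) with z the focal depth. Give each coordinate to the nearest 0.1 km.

Each station gives a sphere (x−x_i)² + (y−y_i)² + z² = d_i² (stations at z=0).
Subtracting the Seismometer 1 sphere from Seismometer 2 and Seismometer 3: z² cancels, leaving linear equations in x and y:
143.4 x − 58.8 y = -7494.03
-124.6 x + 191.4 y = 15533.64
Solving: x ≈ -25.893, y ≈ 64.302 km (keep extra digits for the depth step; rounded: -25.9, 64.3).
Then from the Seismometer 1 sphere: z² = 101.37² − (x − 9.4)² − (y + 27.7)² with x = -25.893, y = 64.302, so z ≈ 23.789 ≈ 23.8 km.

(-25.9, 64.3, 23.8)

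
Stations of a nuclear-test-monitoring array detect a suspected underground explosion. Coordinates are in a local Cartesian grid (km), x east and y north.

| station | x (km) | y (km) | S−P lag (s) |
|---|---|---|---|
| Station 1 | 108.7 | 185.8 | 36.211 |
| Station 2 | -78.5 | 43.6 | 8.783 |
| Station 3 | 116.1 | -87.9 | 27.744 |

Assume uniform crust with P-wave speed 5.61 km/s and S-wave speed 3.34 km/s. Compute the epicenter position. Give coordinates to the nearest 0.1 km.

Distance from S−P lag: d = Δt · v_P v_S / (v_P − v_S) = Δt · (5.61·3.34)/(5.61−3.34) ≈ 8.2544·Δt.
So d_Station 1 = 298.90, d_Station 2 = 72.50, d_Station 3 = 229.01 km.
Circle about each station: (x − 108.7)² + (y − 185.8)² = 298.90²; (x + 78.5)² + (y − 43.6)² = 72.50²; (x − 116.1)² + (y + 87.9)² = 229.01².
Subtracting the Station 1 equation from the Station 2 and Station 3 equations removes the quadratic terms:
-374.4 x − 284.4 y = 45810.84
14.8 x − 547.4 y = 11763.92
Solving the 2×2 system: x ≈ -103.9, y ≈ -24.3 km.

(-103.9, -24.3)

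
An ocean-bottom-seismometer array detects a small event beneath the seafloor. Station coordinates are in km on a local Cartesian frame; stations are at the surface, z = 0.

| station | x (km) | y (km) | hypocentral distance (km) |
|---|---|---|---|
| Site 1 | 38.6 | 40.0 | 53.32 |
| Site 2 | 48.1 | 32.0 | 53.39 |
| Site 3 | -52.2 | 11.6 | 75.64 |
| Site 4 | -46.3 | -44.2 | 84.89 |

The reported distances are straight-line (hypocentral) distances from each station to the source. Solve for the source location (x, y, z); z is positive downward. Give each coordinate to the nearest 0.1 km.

Each station gives a sphere (x−x_i)² + (y−y_i)² + z² = d_i² (stations at z=0).
Subtracting the Site 1 sphere from Site 2 and Site 3: z² cancels, leaving linear equations in x and y:
19.0 x − 16.0 y = 240.18
-181.6 x − 56.8 y = -3108.95
Solving: x ≈ 15.907, y ≈ 3.878 km (keep extra digits for the depth step; rounded: 15.9, 3.9).
Then from the Site 1 sphere: z² = 53.32² − (x − 38.6)² − (y − 40.0)² with x = 15.907, y = 3.878, so z ≈ 31.988 ≈ 32.0 km.

(15.9, 3.9, 32.0)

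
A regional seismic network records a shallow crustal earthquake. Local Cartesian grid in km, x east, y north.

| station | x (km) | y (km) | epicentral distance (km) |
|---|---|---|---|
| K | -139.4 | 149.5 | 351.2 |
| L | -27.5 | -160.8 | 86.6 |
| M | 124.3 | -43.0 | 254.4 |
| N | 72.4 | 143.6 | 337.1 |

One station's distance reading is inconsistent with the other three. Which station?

K

Solve using three stations at a time. Using L, M, N (subtract circle equations pairwise → linear system) gives (x, y) ≈ (-111.2, -139.1).
Distances from that point to each station vs reported:
  K: calculated 289.9 vs reported 351.2 → residual 61.3 km
  L: calculated 86.5 vs reported 86.6 → residual 0.1 km
  M: calculated 254.4 vs reported 254.4 → residual 0.0 km
  N: calculated 337.1 vs reported 337.1 → residual 0.0 km
L, M, N are mutually consistent (residuals ≈ 0); K is off by 61.3 km.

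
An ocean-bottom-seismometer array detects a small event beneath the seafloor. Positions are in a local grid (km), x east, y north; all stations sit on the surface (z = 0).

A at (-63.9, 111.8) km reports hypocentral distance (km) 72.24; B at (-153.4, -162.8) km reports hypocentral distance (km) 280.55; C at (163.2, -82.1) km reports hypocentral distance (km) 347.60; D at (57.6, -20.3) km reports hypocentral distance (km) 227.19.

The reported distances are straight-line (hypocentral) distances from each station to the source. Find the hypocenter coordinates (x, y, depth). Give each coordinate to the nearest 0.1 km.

Each station gives a sphere (x−x_i)² + (y−y_i)² + z² = d_i² (stations at z=0).
Subtracting the A sphere from B and C: z² cancels, leaving linear equations in x and y:
-179.0 x − 549.2 y = -40036.73
454.2 x − 387.8 y = -98814.94
Solving: x ≈ -121.503, y ≈ 112.502 km (keep extra digits for the depth step; rounded: -121.5, 112.5).
Then from the A sphere: z² = 72.24² − (x + 63.9)² − (y − 111.8)² with x = -121.503, y = 112.502, so z ≈ 43.589 ≈ 43.6 km.

(-121.5, 112.5, 43.6)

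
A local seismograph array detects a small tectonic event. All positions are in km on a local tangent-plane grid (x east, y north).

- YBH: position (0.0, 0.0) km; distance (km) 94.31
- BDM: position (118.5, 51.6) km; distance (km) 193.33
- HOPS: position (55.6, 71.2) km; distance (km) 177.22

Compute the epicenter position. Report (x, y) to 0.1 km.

x ≈ -8.8 km, y ≈ -93.9 km

Circle about each station: x² + y² = 94.31²; (x − 118.5)² + (y − 51.6)² = 193.33²; (x − 55.6)² + (y − 71.2)² = 177.22².
Subtracting the YBH equation from the BDM and HOPS equations removes the quadratic terms:
237.0 x + 103.2 y = -11777.30
111.2 x + 142.4 y = -14351.75
Solving the 2×2 system: x ≈ -8.8, y ≈ -93.9 km.
Check against YBH (with the unrounded x, y): √(x²+y²) = 94.32 ≈ 94.31 km. ✓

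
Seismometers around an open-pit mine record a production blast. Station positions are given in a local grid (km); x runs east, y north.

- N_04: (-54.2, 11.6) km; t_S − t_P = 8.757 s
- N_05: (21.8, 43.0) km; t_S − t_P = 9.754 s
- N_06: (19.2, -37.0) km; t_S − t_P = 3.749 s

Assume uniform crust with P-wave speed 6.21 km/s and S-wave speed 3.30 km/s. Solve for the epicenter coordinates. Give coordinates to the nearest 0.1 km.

(-2.1, -21.4)

Distance from S−P lag: d = Δt · v_P v_S / (v_P − v_S) = Δt · (6.21·3.30)/(6.21−3.30) ≈ 7.0423·Δt.
So d_N_04 = 61.67, d_N_05 = 68.69, d_N_06 = 26.40 km.
Circle about each station: (x + 54.2)² + (y − 11.6)² = 61.67²; (x − 21.8)² + (y − 43.0)² = 68.69²; (x − 19.2)² + (y + 37.0)² = 26.40².
Subtracting the N_04 equation from the N_05 and N_06 equations removes the quadratic terms:
152.0 x + 62.8 y = -1663.09
146.8 x − 97.2 y = 1771.67
Solving the 2×2 system: x ≈ -2.1, y ≈ -21.4 km.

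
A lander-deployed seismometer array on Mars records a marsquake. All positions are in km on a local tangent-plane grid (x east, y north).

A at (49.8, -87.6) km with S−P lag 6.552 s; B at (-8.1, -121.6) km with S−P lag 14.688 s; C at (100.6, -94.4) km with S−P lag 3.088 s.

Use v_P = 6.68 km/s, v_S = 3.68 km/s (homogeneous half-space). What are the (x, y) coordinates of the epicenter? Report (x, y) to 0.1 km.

(100.2, -69.1)

Distance from S−P lag: d = Δt · v_P v_S / (v_P − v_S) = Δt · (6.68·3.68)/(6.68−3.68) ≈ 8.1941·Δt.
So d_A = 53.69, d_B = 120.36, d_C = 25.30 km.
Circle about each station: (x − 49.8)² + (y + 87.6)² = 53.69²; (x + 8.1)² + (y + 121.6)² = 120.36²; (x − 100.6)² + (y + 94.4)² = 25.30².
Subtracting pairs of circle equations eliminates x²+y² and gives linear equations (the radical axes):
-115.8 x − 68.0 y = -6905.54
101.6 x − 13.6 y = 11120.45
Solving the 2×2 system: x ≈ 100.2, y ≈ -69.1 km.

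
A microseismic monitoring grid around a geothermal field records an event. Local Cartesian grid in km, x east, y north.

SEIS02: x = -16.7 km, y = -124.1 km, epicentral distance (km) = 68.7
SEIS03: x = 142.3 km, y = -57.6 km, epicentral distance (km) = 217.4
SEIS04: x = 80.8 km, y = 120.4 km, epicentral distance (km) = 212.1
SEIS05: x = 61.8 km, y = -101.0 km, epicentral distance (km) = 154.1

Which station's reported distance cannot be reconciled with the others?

SEIS02

Solve using three stations at a time. Using SEIS03, SEIS04, SEIS05 (subtract circle equations pairwise → linear system) gives (x, y) ≈ (-72.8, -25.9).
Distances from that point to each station vs reported:
  SEIS02: calculated 113.1 vs reported 68.7 → residual 44.4 km
  SEIS03: calculated 217.4 vs reported 217.4 → residual 0.0 km
  SEIS04: calculated 212.1 vs reported 212.1 → residual 0.0 km
  SEIS05: calculated 154.1 vs reported 154.1 → residual 0.0 km
SEIS03, SEIS04, SEIS05 are mutually consistent (residuals ≈ 0); SEIS02 is off by 44.4 km.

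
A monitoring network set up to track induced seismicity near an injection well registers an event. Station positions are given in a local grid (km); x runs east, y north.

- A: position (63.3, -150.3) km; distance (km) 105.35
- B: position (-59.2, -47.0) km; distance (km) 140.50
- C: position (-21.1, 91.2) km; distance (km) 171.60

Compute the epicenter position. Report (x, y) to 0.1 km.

Circle about each station: (x − 63.3)² + (y + 150.3)² = 105.35²; (x + 59.2)² + (y + 47.0)² = 140.50²; (x + 21.1)² + (y − 91.2)² = 171.60².
Subtracting the A equation from the B and C equations removes the quadratic terms:
-245.0 x + 206.6 y = -29524.97
-168.8 x + 483.0 y = -36182.27
Solving the 2×2 system: x ≈ 81.3, y ≈ -46.5 km.

(81.3, -46.5)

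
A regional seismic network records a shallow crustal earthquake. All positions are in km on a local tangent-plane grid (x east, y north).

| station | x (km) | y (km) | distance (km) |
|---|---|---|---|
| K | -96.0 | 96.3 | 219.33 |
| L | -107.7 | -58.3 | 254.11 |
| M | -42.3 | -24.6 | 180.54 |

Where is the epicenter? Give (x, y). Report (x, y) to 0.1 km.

119.5 km east, 55.5 km north

Circle about each station: (x + 96.0)² + (y − 96.3)² = 219.33²; (x + 107.7)² + (y + 58.3)² = 254.11²; (x + 42.3)² + (y + 24.6)² = 180.54².
Subtracting the K equation from the L and M equations removes the quadratic terms:
-23.4 x − 309.2 y = -19957.75
107.4 x − 241.8 y = -584.28
Solving the 2×2 system: x ≈ 119.5, y ≈ 55.5 km.
Check against K (with the unrounded x, y): √((x + 96.0)²+(y − 96.3)²) = 219.34 ≈ 219.33 km. ✓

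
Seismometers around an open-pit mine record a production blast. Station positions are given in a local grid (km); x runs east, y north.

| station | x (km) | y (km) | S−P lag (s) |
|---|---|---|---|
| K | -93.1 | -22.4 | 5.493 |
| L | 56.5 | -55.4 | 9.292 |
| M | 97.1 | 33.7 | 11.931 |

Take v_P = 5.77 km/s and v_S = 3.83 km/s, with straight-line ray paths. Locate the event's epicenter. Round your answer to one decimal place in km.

Distance from S−P lag: d = Δt · v_P v_S / (v_P − v_S) = Δt · (5.77·3.83)/(5.77−3.83) ≈ 11.3913·Δt.
So d_K = 62.57, d_L = 105.85, d_M = 135.91 km.
Circle about each station: (x + 93.1)² + (y + 22.4)² = 62.57²; (x − 56.5)² + (y + 55.4)² = 105.85²; (x − 97.1)² + (y − 33.7)² = 135.91².
Subtracting pairs of circle equations eliminates x²+y² and gives linear equations (the radical axes):
299.2 x − 66.0 y = -10197.18
380.4 x + 112.2 y = -13161.79
Solving the 2×2 system: x ≈ -34.3, y ≈ -1.0 km.

x ≈ -34.3 km, y ≈ -1.0 km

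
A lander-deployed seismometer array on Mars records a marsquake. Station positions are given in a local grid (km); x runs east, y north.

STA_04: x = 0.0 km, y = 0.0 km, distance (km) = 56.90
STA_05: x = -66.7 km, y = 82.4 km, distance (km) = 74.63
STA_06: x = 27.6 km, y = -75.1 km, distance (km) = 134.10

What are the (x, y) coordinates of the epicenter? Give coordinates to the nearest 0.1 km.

3.4 km east, 56.8 km north

Circle about each station: x² + y² = 56.90²; (x + 66.7)² + (y − 82.4)² = 74.63²; (x − 27.6)² + (y + 75.1)² = 134.10².
Subtracting the STA_04 equation from the STA_05 and STA_06 equations removes the quadratic terms:
-133.4 x + 164.8 y = 8906.62
55.2 x − 150.2 y = -8343.43
Solving the 2×2 system: x ≈ 3.4, y ≈ 56.8 km.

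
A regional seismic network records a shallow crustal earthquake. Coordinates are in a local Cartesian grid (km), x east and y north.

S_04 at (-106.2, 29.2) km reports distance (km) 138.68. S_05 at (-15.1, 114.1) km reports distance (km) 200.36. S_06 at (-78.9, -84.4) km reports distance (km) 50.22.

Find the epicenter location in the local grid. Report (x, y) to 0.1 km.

Circle about each station: (x + 106.2)² + (y − 29.2)² = 138.68²; (x + 15.1)² + (y − 114.1)² = 200.36²; (x + 78.9)² + (y + 84.4)² = 50.22².
Subtracting the S_04 equation from the S_05 and S_06 equations removes the quadratic terms:
182.2 x + 169.8 y = -19796.25
54.6 x − 227.2 y = 17927.58
Solving the 2×2 system: x ≈ -28.7, y ≈ -85.8 km.

-28.7 km east, -85.8 km north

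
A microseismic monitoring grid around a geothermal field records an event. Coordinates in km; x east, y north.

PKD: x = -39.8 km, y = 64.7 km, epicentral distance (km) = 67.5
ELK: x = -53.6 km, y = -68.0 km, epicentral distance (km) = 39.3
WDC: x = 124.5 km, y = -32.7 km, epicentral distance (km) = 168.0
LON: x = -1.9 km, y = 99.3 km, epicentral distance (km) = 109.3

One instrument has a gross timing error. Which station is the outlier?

Solve using three stations at a time. Using PKD, WDC, LON (subtract circle equations pairwise → linear system) gives (x, y) ≈ (-40.9, -2.9).
Distances from that point to each station vs reported:
  PKD: calculated 67.6 vs reported 67.5 → residual 0.1 km
  ELK: calculated 66.4 vs reported 39.3 → residual 27.1 km
  WDC: calculated 168.0 vs reported 168.0 → residual 0.0 km
  LON: calculated 109.3 vs reported 109.3 → residual 0.0 km
PKD, WDC, LON are mutually consistent (residuals ≈ 0); ELK is off by 27.1 km.

ELK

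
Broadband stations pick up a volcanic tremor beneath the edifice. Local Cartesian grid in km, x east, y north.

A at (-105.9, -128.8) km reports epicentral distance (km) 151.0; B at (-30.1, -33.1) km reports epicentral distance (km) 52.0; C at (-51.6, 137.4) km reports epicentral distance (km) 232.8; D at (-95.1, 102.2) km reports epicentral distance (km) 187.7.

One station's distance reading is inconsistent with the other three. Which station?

Solve using three stations at a time. Using A, B, D (subtract circle equations pairwise → linear system) gives (x, y) ≈ (20.3, -45.9).
Distances from that point to each station vs reported:
  A: calculated 151.0 vs reported 151.0 → residual 0.0 km
  B: calculated 51.9 vs reported 52.0 → residual 0.1 km
  C: calculated 196.8 vs reported 232.8 → residual 36.0 km
  D: calculated 187.7 vs reported 187.7 → residual 0.0 km
A, B, D are mutually consistent (residuals ≈ 0); C is off by 36.0 km.

C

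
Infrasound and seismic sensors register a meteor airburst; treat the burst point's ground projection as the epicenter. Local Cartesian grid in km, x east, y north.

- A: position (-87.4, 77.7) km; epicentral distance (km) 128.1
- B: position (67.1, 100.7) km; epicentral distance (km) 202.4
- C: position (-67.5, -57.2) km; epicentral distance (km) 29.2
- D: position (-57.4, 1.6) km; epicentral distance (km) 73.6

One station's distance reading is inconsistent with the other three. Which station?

A

Solve using three stations at a time. Using B, C, D (subtract circle equations pairwise → linear system) gives (x, y) ≈ (-41.3, -70.2).
Distances from that point to each station vs reported:
  A: calculated 155.0 vs reported 128.1 → residual 26.9 km
  B: calculated 202.4 vs reported 202.4 → residual 0.0 km
  C: calculated 29.3 vs reported 29.2 → residual 0.1 km
  D: calculated 73.6 vs reported 73.6 → residual 0.0 km
B, C, D are mutually consistent (residuals ≈ 0); A is off by 26.9 km.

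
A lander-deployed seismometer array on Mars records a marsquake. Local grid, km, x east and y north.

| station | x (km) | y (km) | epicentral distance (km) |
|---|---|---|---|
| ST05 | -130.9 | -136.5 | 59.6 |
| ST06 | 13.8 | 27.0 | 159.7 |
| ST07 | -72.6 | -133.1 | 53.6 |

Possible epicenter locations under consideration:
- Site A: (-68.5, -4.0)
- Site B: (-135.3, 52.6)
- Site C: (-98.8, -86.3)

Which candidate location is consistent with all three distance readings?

Site C

For each candidate, compare |candidate − station| to the reported distance:
Site A: residuals ST05 86.9, ST06 71.8, ST07 75.6 → max 86.9 km
Site B: residuals ST05 129.6, ST06 8.4, ST07 142.4 → max 142.4 km
Site C: residuals ST05 0.0, ST06 0.0, ST07 0.0 → max 0.0 km
Only Site C has all residuals ≈ 0.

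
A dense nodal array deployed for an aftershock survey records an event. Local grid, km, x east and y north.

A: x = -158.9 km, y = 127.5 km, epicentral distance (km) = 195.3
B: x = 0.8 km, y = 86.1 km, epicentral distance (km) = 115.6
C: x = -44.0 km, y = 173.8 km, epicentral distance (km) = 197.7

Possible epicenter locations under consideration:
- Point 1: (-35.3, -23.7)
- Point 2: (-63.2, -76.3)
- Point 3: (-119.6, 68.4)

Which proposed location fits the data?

For each candidate, compare |candidate − station| to the reported distance:
Point 1: residuals A 0.0, B 0.0, C 0.0 → max 0.0 km
Point 2: residuals A 29.9, B 59.0, C 53.1 → max 59.0 km
Point 3: residuals A 124.3, B 6.1, C 68.0 → max 124.3 km
Only Point 1 has all residuals ≈ 0.

Point 1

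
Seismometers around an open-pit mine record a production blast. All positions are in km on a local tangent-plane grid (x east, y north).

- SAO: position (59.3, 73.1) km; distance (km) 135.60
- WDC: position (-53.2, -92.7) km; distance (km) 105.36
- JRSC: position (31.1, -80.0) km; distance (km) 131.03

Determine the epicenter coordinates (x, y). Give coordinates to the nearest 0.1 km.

-61.9 km east, 12.3 km north

Circle about each station: (x − 59.3)² + (y − 73.1)² = 135.60²; (x + 53.2)² + (y + 92.7)² = 105.36²; (x − 31.1)² + (y + 80.0)² = 131.03².
Subtracting the SAO equation from the WDC and JRSC equations removes the quadratic terms:
-225.0 x − 331.6 y = 9850.06
-56.4 x − 306.2 y = -274.39
Solving the 2×2 system: x ≈ -61.9, y ≈ 12.3 km.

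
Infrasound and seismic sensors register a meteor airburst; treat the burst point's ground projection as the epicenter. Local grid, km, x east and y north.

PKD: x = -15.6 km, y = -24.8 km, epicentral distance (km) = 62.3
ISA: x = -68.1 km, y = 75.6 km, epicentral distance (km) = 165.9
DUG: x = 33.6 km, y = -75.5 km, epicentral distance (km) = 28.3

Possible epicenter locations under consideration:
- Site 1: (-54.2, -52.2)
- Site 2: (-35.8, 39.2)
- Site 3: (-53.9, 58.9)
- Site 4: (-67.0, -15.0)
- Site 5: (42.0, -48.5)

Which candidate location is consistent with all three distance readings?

For each candidate, compare |candidate − station| to the reported distance:
Site 1: residuals PKD 15.0, ISA 37.3, DUG 62.5 → max 62.5 km
Site 2: residuals PKD 4.8, ISA 117.2, DUG 105.8 → max 117.2 km
Site 3: residuals PKD 29.7, ISA 144.0, DUG 132.1 → max 144.0 km
Site 4: residuals PKD 10.0, ISA 75.3, DUG 89.1 → max 89.1 km
Site 5: residuals PKD 0.0, ISA 0.0, DUG 0.0 → max 0.0 km
Only Site 5 has all residuals ≈ 0.

Site 5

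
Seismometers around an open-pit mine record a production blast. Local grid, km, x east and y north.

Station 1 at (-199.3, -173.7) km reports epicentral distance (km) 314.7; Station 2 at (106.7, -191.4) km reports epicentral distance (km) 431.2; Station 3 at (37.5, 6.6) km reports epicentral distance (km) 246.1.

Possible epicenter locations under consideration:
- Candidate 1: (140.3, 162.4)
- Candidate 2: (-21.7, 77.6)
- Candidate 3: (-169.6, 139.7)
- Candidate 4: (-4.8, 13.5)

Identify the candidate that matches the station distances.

Candidate 3

For each candidate, compare |candidate − station| to the reported distance:
Candidate 1: residuals Station 1 163.1, Station 2 75.8, Station 3 59.4 → max 163.1 km
Candidate 2: residuals Station 1 7.0, Station 2 133.1, Station 3 153.7 → max 153.7 km
Candidate 3: residuals Station 1 0.1, Station 2 0.0, Station 3 0.1 → max 0.1 km
Candidate 4: residuals Station 1 44.7, Station 2 197.9, Station 3 203.2 → max 203.2 km
Only Candidate 3 has all residuals ≈ 0.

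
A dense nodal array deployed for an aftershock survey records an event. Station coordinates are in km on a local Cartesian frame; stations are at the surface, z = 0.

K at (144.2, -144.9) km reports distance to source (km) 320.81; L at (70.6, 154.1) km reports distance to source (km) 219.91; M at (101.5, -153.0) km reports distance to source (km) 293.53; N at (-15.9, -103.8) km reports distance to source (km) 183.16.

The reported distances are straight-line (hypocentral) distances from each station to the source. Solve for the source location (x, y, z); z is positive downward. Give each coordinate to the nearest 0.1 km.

(-109.7, 42.4, 58.1)

Each station gives a sphere (x−x_i)² + (y−y_i)² + z² = d_i² (stations at z=0).
Subtracting the K sphere from L and M: z² cancels, leaving linear equations in x and y:
-147.2 x + 598.0 y = 41500.17
-85.4 x − 16.2 y = 8680.80
Solving: x ≈ -109.691, y ≈ 42.397 km (keep extra digits for the depth step; rounded: -109.7, 42.4).
Then from the K sphere: z² = 320.81² − (x − 144.2)² − (y + 144.9)² with x = -109.691, y = 42.397, so z ≈ 58.123 ≈ 58.1 km.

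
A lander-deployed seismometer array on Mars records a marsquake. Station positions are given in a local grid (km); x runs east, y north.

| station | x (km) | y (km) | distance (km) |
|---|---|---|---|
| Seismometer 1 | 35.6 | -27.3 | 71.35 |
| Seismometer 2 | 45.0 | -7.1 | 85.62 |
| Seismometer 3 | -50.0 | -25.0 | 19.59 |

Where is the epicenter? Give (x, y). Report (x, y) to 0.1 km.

(-35.0, -37.6)

Circle about each station: (x − 35.6)² + (y + 27.3)² = 71.35²; (x − 45.0)² + (y + 7.1)² = 85.62²; (x + 50.0)² + (y + 25.0)² = 19.59².
Subtracting pairs of circle equations eliminates x²+y² and gives linear equations (the radical axes):
18.8 x + 40.4 y = -2177.20
-171.2 x + 4.6 y = 5819.40
Solving the 2×2 system: x ≈ -35.0, y ≈ -37.6 km.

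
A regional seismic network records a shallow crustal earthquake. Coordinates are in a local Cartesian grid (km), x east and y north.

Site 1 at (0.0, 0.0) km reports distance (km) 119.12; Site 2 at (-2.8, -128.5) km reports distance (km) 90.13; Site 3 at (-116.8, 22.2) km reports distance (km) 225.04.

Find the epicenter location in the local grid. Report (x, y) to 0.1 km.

Circle about each station: x² + y² = 119.12²; (x + 2.8)² + (y + 128.5)² = 90.13²; (x + 116.8)² + (y − 22.2)² = 225.04².
Subtracting the Site 1 equation from the Site 2 and Site 3 equations removes the quadratic terms:
-5.6 x − 257.0 y = 22586.25
-233.6 x + 44.4 y = -22318.35
Solving the 2×2 system: x ≈ 78.5, y ≈ -89.6 km.

78.5 km east, -89.6 km north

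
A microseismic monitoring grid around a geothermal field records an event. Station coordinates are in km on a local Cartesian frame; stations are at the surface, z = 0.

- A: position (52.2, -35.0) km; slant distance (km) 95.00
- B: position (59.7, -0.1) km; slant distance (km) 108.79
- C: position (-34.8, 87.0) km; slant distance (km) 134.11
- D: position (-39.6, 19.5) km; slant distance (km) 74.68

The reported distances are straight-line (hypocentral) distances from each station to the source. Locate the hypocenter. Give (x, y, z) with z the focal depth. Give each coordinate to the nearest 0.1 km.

x ≈ -31.1 km, y ≈ -39.1 km, depth ≈ 45.5 km

Each station gives a sphere (x−x_i)² + (y−y_i)² + z² = d_i² (stations at z=0).
Subtracting the A sphere from B and C: z² cancels, leaving linear equations in x and y:
15.0 x + 69.8 y = -3196.00
-174.0 x + 244.0 y = -4130.29
Solving: x ≈ -31.099, y ≈ -39.105 km (keep extra digits for the depth step; rounded: -31.1, -39.1).
Then from the A sphere: z² = 95.00² − (x − 52.2)² − (y + 35.0)² with x = -31.099, y = -39.105, so z ≈ 45.491 ≈ 45.5 km.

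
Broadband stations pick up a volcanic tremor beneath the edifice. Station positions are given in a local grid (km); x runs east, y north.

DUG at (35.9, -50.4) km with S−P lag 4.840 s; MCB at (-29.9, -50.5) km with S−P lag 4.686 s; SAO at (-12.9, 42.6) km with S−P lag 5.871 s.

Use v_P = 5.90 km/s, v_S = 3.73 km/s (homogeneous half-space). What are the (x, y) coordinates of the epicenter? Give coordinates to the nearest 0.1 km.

Distance from S−P lag: d = Δt · v_P v_S / (v_P − v_S) = Δt · (5.90·3.73)/(5.90−3.73) ≈ 10.1415·Δt.
So d_DUG = 49.08, d_MCB = 47.52, d_SAO = 59.54 km.
Circle about each station: (x − 35.9)² + (y + 50.4)² = 49.08²; (x + 29.9)² + (y + 50.5)² = 47.52²; (x + 12.9)² + (y − 42.6)² = 59.54².
Subtracting the DUG equation from the MCB and SAO equations removes the quadratic terms:
-131.6 x − 0.2 y = -234.01
-97.6 x + 186.0 y = -2983.97
Solving the 2×2 system: x ≈ 1.8, y ≈ -15.1 km.

1.8 km east, -15.1 km north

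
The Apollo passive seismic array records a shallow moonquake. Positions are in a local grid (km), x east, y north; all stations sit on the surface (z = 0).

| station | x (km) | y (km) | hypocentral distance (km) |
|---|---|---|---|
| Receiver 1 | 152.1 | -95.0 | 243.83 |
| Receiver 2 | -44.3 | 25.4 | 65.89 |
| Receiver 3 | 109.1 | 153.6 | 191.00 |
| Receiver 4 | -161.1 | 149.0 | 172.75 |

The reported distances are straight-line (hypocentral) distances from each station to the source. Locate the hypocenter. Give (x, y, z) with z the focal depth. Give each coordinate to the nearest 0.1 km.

(-36.5, 46.6, 61.9)

Each station gives a sphere (x−x_i)² + (y−y_i)² + z² = d_i² (stations at z=0).
Subtracting the Receiver 1 sphere from Receiver 2 and Receiver 3: z² cancels, leaving linear equations in x and y:
-392.8 x + 240.8 y = 25559.82
-86.0 x + 497.2 y = 26308.43
Solving: x ≈ -36.504, y ≈ 46.599 km (keep extra digits for the depth step; rounded: -36.5, 46.6).
Then from the Receiver 1 sphere: z² = 243.83² − (x − 152.1)² − (y + 95.0)² with x = -36.504, y = 46.599, so z ≈ 61.898 ≈ 61.9 km.
Check against Receiver 4 (with the unrounded solution): distance 172.75 ≈ 172.75 km. ✓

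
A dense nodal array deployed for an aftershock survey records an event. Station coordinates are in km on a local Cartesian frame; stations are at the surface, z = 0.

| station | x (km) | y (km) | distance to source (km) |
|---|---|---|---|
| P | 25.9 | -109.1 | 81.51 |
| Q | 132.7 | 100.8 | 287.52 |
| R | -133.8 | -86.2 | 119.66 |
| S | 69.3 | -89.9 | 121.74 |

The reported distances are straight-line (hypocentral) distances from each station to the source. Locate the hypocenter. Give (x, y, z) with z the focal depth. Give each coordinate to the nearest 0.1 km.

x ≈ -34.2 km, y ≈ -127.5 km, depth ≈ 51.9 km

Each station gives a sphere (x−x_i)² + (y−y_i)² + z² = d_i² (stations at z=0).
Subtracting the P sphere from Q and R: z² cancels, leaving linear equations in x and y:
213.6 x + 419.8 y = -60827.56
-319.4 x + 45.8 y = 5084.62
Solving: x ≈ -34.201, y ≈ -127.494 km (keep extra digits for the depth step; rounded: -34.2, -127.5).
Then from the P sphere: z² = 81.51² − (x − 25.9)² − (y + 109.1)² with x = -34.201, y = -127.494, so z ≈ 51.898 ≈ 51.9 km.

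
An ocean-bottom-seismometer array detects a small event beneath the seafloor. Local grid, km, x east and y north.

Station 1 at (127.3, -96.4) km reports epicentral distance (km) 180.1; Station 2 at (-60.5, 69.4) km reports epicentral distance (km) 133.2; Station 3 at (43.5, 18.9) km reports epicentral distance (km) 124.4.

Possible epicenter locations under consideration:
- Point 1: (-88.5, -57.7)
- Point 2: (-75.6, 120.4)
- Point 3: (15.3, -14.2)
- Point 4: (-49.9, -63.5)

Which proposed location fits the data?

For each candidate, compare |candidate − station| to the reported distance:
Point 1: residuals Station 1 39.1, Station 2 3.1, Station 3 28.2 → max 39.1 km
Point 2: residuals Station 1 116.8, Station 2 80.0, Station 3 32.1 → max 116.8 km
Point 3: residuals Station 1 41.2, Station 2 20.4, Station 3 80.9 → max 80.9 km
Point 4: residuals Station 1 0.1, Station 2 0.1, Station 3 0.2 → max 0.2 km
Only Point 4 has all residuals ≈ 0.

Point 4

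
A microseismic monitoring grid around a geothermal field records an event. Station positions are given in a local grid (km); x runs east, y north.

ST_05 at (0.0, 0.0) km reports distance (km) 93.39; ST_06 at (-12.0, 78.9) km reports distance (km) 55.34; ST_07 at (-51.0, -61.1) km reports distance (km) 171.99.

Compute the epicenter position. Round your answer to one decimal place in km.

Circle about each station: x² + y² = 93.39²; (x + 12.0)² + (y − 78.9)² = 55.34²; (x + 51.0)² + (y + 61.1)² = 171.99².
Subtracting pairs of circle equations eliminates x²+y² and gives linear equations (the radical axes):
-24.0 x + 157.8 y = 12028.39
-102.0 x − 122.2 y = -14524.66
Solving the 2×2 system: x ≈ 43.2, y ≈ 82.8 km.

x ≈ 43.2 km, y ≈ 82.8 km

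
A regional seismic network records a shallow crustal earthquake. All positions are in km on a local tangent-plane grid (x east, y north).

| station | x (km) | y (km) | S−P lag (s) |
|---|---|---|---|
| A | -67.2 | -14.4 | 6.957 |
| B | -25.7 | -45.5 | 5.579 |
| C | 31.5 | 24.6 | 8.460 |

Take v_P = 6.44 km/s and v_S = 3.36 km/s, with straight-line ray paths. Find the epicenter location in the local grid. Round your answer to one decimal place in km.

Distance from S−P lag: d = Δt · v_P v_S / (v_P − v_S) = Δt · (6.44·3.36)/(6.44−3.36) ≈ 7.0255·Δt.
So d_A = 48.88, d_B = 39.20, d_C = 59.44 km.
Circle about each station: (x + 67.2)² + (y + 14.4)² = 48.88²; (x + 25.7)² + (y + 45.5)² = 39.20²; (x − 31.5)² + (y − 24.6)² = 59.44².
Subtracting pairs of circle equations eliminates x²+y² and gives linear equations (the radical axes):
83.0 x − 62.2 y = -1139.85
197.4 x + 78.0 y = -4269.65
Solving the 2×2 system: x ≈ -18.9, y ≈ -6.9 km.
Check against A (with the unrounded x, y): √((x + 67.2)²+(y + 14.4)²) = 48.88 ≈ 48.88 km. ✓

-18.9 km east, -6.9 km north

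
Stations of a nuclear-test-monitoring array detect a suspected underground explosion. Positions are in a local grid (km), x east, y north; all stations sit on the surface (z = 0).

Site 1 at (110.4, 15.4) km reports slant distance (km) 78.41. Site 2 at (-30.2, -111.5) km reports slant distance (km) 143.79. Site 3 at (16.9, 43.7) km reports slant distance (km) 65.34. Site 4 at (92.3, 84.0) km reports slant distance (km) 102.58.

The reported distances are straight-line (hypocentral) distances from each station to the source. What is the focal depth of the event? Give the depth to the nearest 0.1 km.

depth ≈ 42.4 km

Each station gives a sphere (x−x_i)² + (y−y_i)² + z² = d_i² (stations at z=0).
Subtracting the Site 1 sphere from Site 2 and Site 3: z² cancels, leaving linear equations in x and y:
-281.2 x − 253.8 y = -13608.47
-187.0 x + 56.6 y = -8351.21
Solving: x ≈ 45.597, y ≈ 3.099 km (keep extra digits for the depth step; rounded: 45.6, 3.1).
Then from the Site 1 sphere: z² = 78.41² − (x − 110.4)² − (y − 15.4)² with x = 45.597, y = 3.099, so z ≈ 42.396 ≈ 42.4 km.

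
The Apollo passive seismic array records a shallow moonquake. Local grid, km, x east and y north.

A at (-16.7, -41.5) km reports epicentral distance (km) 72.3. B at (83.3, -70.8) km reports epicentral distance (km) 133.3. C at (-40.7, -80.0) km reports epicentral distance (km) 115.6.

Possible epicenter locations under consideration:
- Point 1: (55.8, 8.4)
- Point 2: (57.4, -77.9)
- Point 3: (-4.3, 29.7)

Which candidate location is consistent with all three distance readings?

For each candidate, compare |candidate − station| to the reported distance:
Point 1: residuals A 15.7, B 49.5, C 15.3 → max 49.5 km
Point 2: residuals A 10.3, B 106.4, C 17.5 → max 106.4 km
Point 3: residuals A 0.0, B 0.0, C 0.0 → max 0.0 km
Only Point 3 has all residuals ≈ 0.

Point 3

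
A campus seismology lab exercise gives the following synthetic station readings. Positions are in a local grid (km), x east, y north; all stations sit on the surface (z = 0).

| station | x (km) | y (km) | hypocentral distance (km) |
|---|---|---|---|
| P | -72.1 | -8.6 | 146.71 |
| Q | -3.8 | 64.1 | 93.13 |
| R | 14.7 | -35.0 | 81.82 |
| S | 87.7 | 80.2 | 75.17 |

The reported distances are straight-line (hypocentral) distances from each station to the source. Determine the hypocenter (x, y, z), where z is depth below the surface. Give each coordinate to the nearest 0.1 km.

Each station gives a sphere (x−x_i)² + (y−y_i)² + z² = d_i² (stations at z=0).
Subtracting the P sphere from Q and R: z² cancels, leaving linear equations in x and y:
136.6 x + 145.4 y = 11701.51
173.6 x − 52.8 y = 10998.03
Solving: x ≈ 68.311, y ≈ 16.302 km (keep extra digits for the depth step; rounded: 68.3, 16.3).
Then from the P sphere: z² = 146.71² − (x + 72.1)² − (y + 8.6)² with x = 68.311, y = 16.302, so z ≈ 34.474 ≈ 34.5 km.

(68.3, 16.3, 34.5)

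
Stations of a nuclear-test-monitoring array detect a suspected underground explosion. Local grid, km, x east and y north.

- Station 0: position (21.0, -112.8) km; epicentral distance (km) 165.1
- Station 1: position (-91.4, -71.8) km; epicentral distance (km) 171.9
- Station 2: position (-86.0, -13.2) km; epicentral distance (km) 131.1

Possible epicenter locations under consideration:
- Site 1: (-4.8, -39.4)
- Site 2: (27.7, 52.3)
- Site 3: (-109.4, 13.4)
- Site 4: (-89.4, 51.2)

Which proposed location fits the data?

For each candidate, compare |candidate − station| to the reported distance:
Site 1: residuals Station 0 87.3, Station 1 79.4, Station 2 45.8 → max 87.3 km
Site 2: residuals Station 0 0.1, Station 1 0.1, Station 2 0.1 → max 0.1 km
Site 3: residuals Station 0 16.4, Station 1 84.8, Station 2 95.7 → max 95.7 km
Site 4: residuals Station 0 32.6, Station 1 48.9, Station 2 66.6 → max 66.6 km
Only Site 2 has all residuals ≈ 0.

Site 2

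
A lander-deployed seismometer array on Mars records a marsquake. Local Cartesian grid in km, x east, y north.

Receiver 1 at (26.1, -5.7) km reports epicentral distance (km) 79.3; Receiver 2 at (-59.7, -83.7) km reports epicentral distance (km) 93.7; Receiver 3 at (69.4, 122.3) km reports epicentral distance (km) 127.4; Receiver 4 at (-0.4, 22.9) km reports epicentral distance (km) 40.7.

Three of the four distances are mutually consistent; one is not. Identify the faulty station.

Receiver 2

Solve using three stations at a time. Using Receiver 1, Receiver 3, Receiver 4 (subtract circle equations pairwise → linear system) gives (x, y) ≈ (-33.3, 46.9).
Distances from that point to each station vs reported:
  Receiver 1: calculated 79.3 vs reported 79.3 → residual 0.0 km
  Receiver 2: calculated 133.2 vs reported 93.7 → residual 39.5 km
  Receiver 3: calculated 127.4 vs reported 127.4 → residual 0.0 km
  Receiver 4: calculated 40.7 vs reported 40.7 → residual 0.0 km
Receiver 1, Receiver 3, Receiver 4 are mutually consistent (residuals ≈ 0); Receiver 2 is off by 39.5 km.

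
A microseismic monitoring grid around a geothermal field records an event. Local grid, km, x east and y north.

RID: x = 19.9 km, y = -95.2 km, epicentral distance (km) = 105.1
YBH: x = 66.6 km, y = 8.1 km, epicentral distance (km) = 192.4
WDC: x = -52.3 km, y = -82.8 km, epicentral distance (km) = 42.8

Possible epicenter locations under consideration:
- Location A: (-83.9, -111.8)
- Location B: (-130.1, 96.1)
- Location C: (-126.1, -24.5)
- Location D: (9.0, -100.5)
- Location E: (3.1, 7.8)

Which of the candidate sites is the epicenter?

Location A

For each candidate, compare |candidate − station| to the reported distance:
Location A: residuals RID 0.0, YBH 0.0, WDC 0.1 → max 0.1 km
Location B: residuals RID 138.0, YBH 23.1, WDC 152.3 → max 152.3 km
Location C: residuals RID 57.1, YBH 3.0, WDC 51.2 → max 57.1 km
Location D: residuals RID 93.0, YBH 69.5, WDC 21.0 → max 93.0 km
Location E: residuals RID 0.7, YBH 128.9, WDC 63.4 → max 128.9 km
Only Location A has all residuals ≈ 0.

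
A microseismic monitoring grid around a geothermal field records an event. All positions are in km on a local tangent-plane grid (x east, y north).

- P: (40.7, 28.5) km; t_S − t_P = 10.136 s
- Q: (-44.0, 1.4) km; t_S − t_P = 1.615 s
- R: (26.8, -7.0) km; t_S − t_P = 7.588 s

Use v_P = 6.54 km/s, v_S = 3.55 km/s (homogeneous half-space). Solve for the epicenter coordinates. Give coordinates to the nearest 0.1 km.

(-31.9, -1.9)

Distance from S−P lag: d = Δt · v_P v_S / (v_P − v_S) = Δt · (6.54·3.55)/(6.54−3.55) ≈ 7.7649·Δt.
So d_P = 78.70, d_Q = 12.54, d_R = 58.92 km.
Circle about each station: (x − 40.7)² + (y − 28.5)² = 78.70²; (x + 44.0)² + (y − 1.4)² = 12.54²; (x − 26.8)² + (y + 7.0)² = 58.92².
Subtracting pairs of circle equations eliminates x²+y² and gives linear equations (the radical axes):
-169.4 x − 54.2 y = 5505.66
-27.8 x − 71.0 y = 1020.62
Solving the 2×2 system: x ≈ -31.9, y ≈ -1.9 km.
Check against P (with the unrounded x, y): √((x − 40.7)²+(y − 28.5)²) = 78.70 ≈ 78.70 km. ✓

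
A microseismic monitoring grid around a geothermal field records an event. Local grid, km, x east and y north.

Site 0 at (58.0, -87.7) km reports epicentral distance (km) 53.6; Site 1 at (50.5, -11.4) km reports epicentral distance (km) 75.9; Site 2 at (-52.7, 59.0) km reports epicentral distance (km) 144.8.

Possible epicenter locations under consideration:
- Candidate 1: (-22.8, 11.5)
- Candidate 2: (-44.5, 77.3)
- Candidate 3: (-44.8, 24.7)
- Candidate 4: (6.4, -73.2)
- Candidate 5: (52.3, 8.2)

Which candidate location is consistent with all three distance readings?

For each candidate, compare |candidate − station| to the reported distance:
Candidate 1: residuals Site 0 74.3, Site 1 0.9, Site 2 88.7 → max 88.7 km
Candidate 2: residuals Site 0 140.6, Site 1 54.1, Site 2 124.7 → max 140.6 km
Candidate 3: residuals Site 0 98.7, Site 1 26.0, Site 2 109.6 → max 109.6 km
Candidate 4: residuals Site 0 0.0, Site 1 0.0, Site 2 0.0 → max 0.0 km
Candidate 5: residuals Site 0 42.5, Site 1 56.2, Site 2 28.2 → max 56.2 km
Only Candidate 4 has all residuals ≈ 0.

Candidate 4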